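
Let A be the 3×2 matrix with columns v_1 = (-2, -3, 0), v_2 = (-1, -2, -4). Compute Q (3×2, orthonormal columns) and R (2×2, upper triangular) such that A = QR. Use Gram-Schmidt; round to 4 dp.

v_1 = (-2, -3, 0); ‖v_1‖ = 3.6056, so q_1 = (-0.5547, -0.8321, 0.0000).
q_1·v_2 = (-0.5547)·(-1) + (-0.8321)·(-2) + 0.0000·(-4) = 2.2188.
u_2 = v_2 − 2.2188·q_1 = (0.2308, -0.1538, -4.0000).
‖u_2‖ = 4.0096, so q_2 = (0.0576, -0.0384, -0.9976).

Q = [[-0.5547, 0.0576], [-0.8321, -0.0384], [0.0000, -0.9976]], R = [[3.6056, 2.2188], [0.0000, 4.0096]]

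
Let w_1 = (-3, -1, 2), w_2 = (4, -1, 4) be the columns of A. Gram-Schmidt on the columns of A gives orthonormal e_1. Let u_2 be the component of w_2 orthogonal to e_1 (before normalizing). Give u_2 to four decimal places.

w_1 = (-3, -1, 2); ‖w_1‖ = 3.7417, so e_1 = (-0.8018, -0.2673, 0.5345).
e_1·w_2 = (-0.8018)·4 + (-0.2673)·(-1) + 0.5345·4 = -0.8018.
u_2 = w_2 + 0.8018·e_1 = (3.3571, -1.2143, 4.4286).

u_2 = (3.3571, -1.2143, 4.4286)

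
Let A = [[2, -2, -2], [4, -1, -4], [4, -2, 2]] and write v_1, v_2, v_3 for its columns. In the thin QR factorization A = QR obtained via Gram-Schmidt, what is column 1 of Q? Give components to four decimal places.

e_1 = (0.3333, 0.6667, 0.6667)

v_1 = (2, 4, 4); ‖v_1‖ = 6.0000, so e_1 = (0.3333, 0.6667, 0.6667).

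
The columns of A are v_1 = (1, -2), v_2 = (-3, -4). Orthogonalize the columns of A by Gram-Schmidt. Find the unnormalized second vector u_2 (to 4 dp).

v_1 = (1, -2); ‖v_1‖ = 2.2361, so e_1 = (0.4472, -0.8944).
e_1·v_2 = 0.4472·(-3) + (-0.8944)·(-4) = 2.2361.
u_2 = v_2 − 2.2361·e_1 = (-4.0000, -2.0000).

u_2 = (-4.0000, -2.0000)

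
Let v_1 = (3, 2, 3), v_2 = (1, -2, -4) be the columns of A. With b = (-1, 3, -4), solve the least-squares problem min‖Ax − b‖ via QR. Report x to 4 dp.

x = (-0.2457, 0.2765)

v_1 = (3, 2, 3); ‖v_1‖ = 4.6904, so q_1 = (0.6396, 0.4264, 0.6396).
q_1·v_2 = 0.6396·1 + 0.4264·(-2) + 0.6396·(-4) = -2.7716.
u_2 = v_2 + 2.7716·q_1 = (2.7727, -0.8182, -2.2273).
‖u_2‖ = 3.6494, so q_2 = (0.7598, -0.2242, -0.6103).
Qᵀb = (-1.9188, 1.0089).
Back-substitute: x_2 = 1.0089/3.6494 = 0.2765.
x_1 = (-1.9188 + 2.7716·0.2765)/4.6904 = -0.2457.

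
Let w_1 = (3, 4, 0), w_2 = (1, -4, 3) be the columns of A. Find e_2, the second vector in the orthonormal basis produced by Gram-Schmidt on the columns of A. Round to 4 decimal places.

e_2 = (0.5836, -0.4377, 0.6839)

e_1 = w_1/‖w_1‖ = (3, 4, 0)/5.0000 = (0.6000, 0.8000, 0.0000).
r_{12} = e_1·w_2 = -2.6000.
u_2 = w_2 + 2.6000·e_1 = (2.5600, -1.9200, 3.0000).
‖u_2‖ = 4.3863, so e_2 = (0.5836, -0.4377, 0.6839).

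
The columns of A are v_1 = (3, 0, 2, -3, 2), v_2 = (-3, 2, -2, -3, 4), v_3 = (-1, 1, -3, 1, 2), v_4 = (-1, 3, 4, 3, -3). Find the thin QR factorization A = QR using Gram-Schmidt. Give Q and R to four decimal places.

Q = [[0.5883, -0.5381, 0.5408, -0.0040], [0.0000, 0.3109, 0.0663, 0.8040], [0.3922, -0.3587, -0.5644, 0.4575], [-0.5883, -0.3946, 0.4494, 0.3668], [0.3922, 0.5740, 0.4273, 0.0988]], R = [[5.0990, 0.7845, -1.5689, -1.9612], [0.0000, 6.4331, 2.6785, -2.8698], [0.0000, 0.0000, 2.5228, -2.5331], [0.0000, 0.0000, 0.0000, 5.0499]]

v_1 = (3, 0, 2, -3, 2); ‖v_1‖ = 5.0990, so e_1 = (0.5883, 0.0000, 0.3922, -0.5883, 0.3922).
e_1·v_2 = 0.5883·(-3) + 0.0000·2 + 0.3922·(-2) + (-0.5883)·(-3) + 0.3922·4 = 0.7845.
u_2 = v_2 − 0.7845·e_1 = (-3.4615, 2.0000, -2.3077, -2.5385, 3.6923).
‖u_2‖ = 6.4331, so e_2 = (-0.5381, 0.3109, -0.3587, -0.3946, 0.5740).
e_1·v_3 = 0.5883·(-1) + 0.0000·1 + 0.3922·(-3) + (-0.5883)·1 + 0.3922·2 = -1.5689; e_2·v_3 = (-0.5381)·(-1) + 0.3109·1 + (-0.3587)·(-3) + (-0.3946)·1 + 0.5740·2 = 2.6785.
u_3 = v_3 + 1.5689·e_1 − 2.6785·e_2 = (1.3643, 0.1673, -1.4238, 1.1338, 1.0781).
‖u_3‖ = 2.5228, so e_3 = (0.5408, 0.0663, -0.5644, 0.4494, 0.4273).
e_1·v_4 = 0.5883·(-1) + 0.0000·3 + 0.3922·4 + (-0.5883)·3 + 0.3922·(-3) = -1.9612; e_2·v_4 = (-0.5381)·(-1) + 0.3109·3 + (-0.3587)·4 + (-0.3946)·3 + 0.5740·(-3) = -2.8698; e_3·v_4 = 0.5408·(-1) + 0.0663·3 + (-0.5644)·4 + 0.4494·3 + 0.4273·(-3) = -2.5331.
u_4 = v_4 + 1.9612·e_1 + 2.8698·e_2 + 2.5331·e_3 = (-0.0204, 4.0602, 2.3102, 1.8522, 0.4988).
‖u_4‖ = 5.0499, so e_4 = (-0.0040, 0.8040, 0.4575, 0.3668, 0.0988).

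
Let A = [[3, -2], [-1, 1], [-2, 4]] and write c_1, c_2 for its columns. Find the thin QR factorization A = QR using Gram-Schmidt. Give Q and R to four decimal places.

q_1 = c_1/‖c_1‖ = (3, -1, -2)/3.7417 = (0.8018, -0.2673, -0.5345).
r_{12} = q_1·c_2 = -4.0089.
u_2 = c_2 + 4.0089·q_1 = (1.2143, -0.0714, 1.8571).
‖u_2‖ = 2.2200, so q_2 = (0.5470, -0.0322, 0.8365).

Q = [[0.8018, 0.5470], [-0.2673, -0.0322], [-0.5345, 0.8365]], R = [[3.7417, -4.0089], [0.0000, 2.2200]]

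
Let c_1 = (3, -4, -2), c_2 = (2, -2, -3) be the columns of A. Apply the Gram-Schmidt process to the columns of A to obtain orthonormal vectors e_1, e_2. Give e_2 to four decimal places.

e_2 = (-0.0385, 0.4236, -0.9050)

e_1 = c_1/‖c_1‖ = (3, -4, -2)/5.3852 = (0.5571, -0.7428, -0.3714).
r_{12} = e_1·c_2 = 3.7139.
u_2 = c_2 − 3.7139·e_1 = (-0.0690, 0.7586, -1.6207).
‖u_2‖ = 1.7908, so e_2 = (-0.0385, 0.4236, -0.9050).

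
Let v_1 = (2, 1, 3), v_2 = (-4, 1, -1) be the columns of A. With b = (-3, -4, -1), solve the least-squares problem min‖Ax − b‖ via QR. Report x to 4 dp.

v_1 = (2, 1, 3); ‖v_1‖ = 3.7417, so q_1 = (0.5345, 0.2673, 0.8018).
q_1·v_2 = 0.5345·(-4) + 0.2673·1 + 0.8018·(-1) = -2.6726.
u_2 = v_2 + 2.6726·q_1 = (-2.5714, 1.7143, 1.1429).
‖u_2‖ = 3.2950, so q_2 = (-0.7804, 0.5203, 0.3468).
Qᵀb = (-3.4744, -0.0867).
Back-substitute: x_2 = -0.0867/3.2950 = -0.0263.
x_1 = (-3.4744 + 2.6726·(-0.0263))/3.7417 = -0.9474.

x = (-0.9474, -0.0263)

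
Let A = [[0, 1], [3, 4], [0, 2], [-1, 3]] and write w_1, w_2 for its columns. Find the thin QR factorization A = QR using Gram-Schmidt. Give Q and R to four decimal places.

Q = [[0.0000, 0.2137], [0.9487, 0.2778], [0.0000, 0.4274], [-0.3162, 0.8334]], R = [[3.1623, 2.8460], [0.0000, 4.6797]]

w_1 = (0, 3, 0, -1); ‖w_1‖ = 3.1623, so q_1 = (0.0000, 0.9487, 0.0000, -0.3162).
q_1·w_2 = 0.0000·1 + 0.9487·4 + 0.0000·2 + (-0.3162)·3 = 2.8460.
u_2 = w_2 − 2.8460·q_1 = (1.0000, 1.3000, 2.0000, 3.9000).
‖u_2‖ = 4.6797, so q_2 = (0.2137, 0.2778, 0.4274, 0.8334).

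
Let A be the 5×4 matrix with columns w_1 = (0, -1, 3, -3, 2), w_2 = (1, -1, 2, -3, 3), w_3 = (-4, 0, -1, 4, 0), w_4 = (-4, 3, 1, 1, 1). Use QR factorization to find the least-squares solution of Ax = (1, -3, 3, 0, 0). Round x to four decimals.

e_1 = w_1/‖w_1‖ = (0, -1, 3, -3, 2)/4.7958 = (0.0000, -0.2085, 0.6255, -0.6255, 0.4170).
r_{12} = e_1·w_2 = 4.5873.
u_2 = w_2 − 4.5873·e_1 = (1.0000, -0.0435, -0.8696, -0.1304, 1.0870).
‖u_2‖ = 1.7195, so e_2 = (0.5816, -0.0253, -0.5057, -0.0759, 0.6322).
r_{13} = e_1·w_3 = -3.1277; r_{23} = e_2·w_3 = -2.1240.
u_3 = w_3 + 3.1277·e_1 + 2.1240·e_2 = (-2.7647, -0.7059, -0.1176, 1.8824, 2.6471).
‖u_3‖ = 4.3250, so e_3 = (-0.6392, -0.1632, -0.0272, 0.4352, 0.6120).
r_{14} = e_1·w_4 = -0.2085; r_{24} = e_2·w_4 = -2.3516; r_{34} = e_3·w_4 = 3.0874.
u_4 = w_4 + 0.2085·e_1 + 2.3516·e_2 − 3.0874·e_3 = (-0.6588, 3.4009, 0.0252, -0.6525, 0.6840).
‖u_4‖ = 3.5909, so e_4 = (-0.1835, 0.9471, 0.0070, -0.1817, 0.1905).
Qᵀb = (2.5022, -0.8597, -0.2312, -3.0037).
Back-substitute: x_4 = -3.0037/3.5909 = -0.8365.
x_3 = (-0.2312 − 3.0874·(-0.8365))/4.3250 = 0.5437.
x_2 = (-0.8597 + 2.1240·0.5437 + 2.3516·(-0.8365))/1.7195 = -0.9724.
x_1 = (2.5022 − 4.5873·(-0.9724) + 3.1277·0.5437 + 0.2085·(-0.8365))/4.7958 = 1.7701.

x = (1.7701, -0.9724, 0.5437, -0.8365)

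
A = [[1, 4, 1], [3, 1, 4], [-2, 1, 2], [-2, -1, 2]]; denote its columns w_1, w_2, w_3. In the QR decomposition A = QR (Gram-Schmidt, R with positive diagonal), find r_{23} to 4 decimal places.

r_{23} = 1.5009

w_1 = (1, 3, -2, -2); ‖w_1‖ = 4.2426, so q_1 = (0.2357, 0.7071, -0.4714, -0.4714).
q_1·w_2 = 0.2357·4 + 0.7071·1 + (-0.4714)·1 + (-0.4714)·(-1) = 1.6499.
u_2 = w_2 − 1.6499·q_1 = (3.6111, -0.1667, 1.7778, -0.2222).
‖u_2‖ = 4.0346, so q_2 = (0.8950, -0.0413, 0.4406, -0.0551).
r_{23} = q_2·w_3 = 1.5009.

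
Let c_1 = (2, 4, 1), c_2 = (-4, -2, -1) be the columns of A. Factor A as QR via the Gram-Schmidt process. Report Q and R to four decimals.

Q = [[0.4364, -0.8850], [0.8729, 0.4602], [0.2182, -0.0708]], R = [[4.5826, -3.7097], [0.0000, 2.6904]]

c_1 = (2, 4, 1); ‖c_1‖ = 4.5826, so q_1 = (0.4364, 0.8729, 0.2182).
q_1·c_2 = 0.4364·(-4) + 0.8729·(-2) + 0.2182·(-1) = -3.7097.
u_2 = c_2 + 3.7097·q_1 = (-2.3810, 1.2381, -0.1905).
‖u_2‖ = 2.6904, so q_2 = (-0.8850, 0.4602, -0.0708).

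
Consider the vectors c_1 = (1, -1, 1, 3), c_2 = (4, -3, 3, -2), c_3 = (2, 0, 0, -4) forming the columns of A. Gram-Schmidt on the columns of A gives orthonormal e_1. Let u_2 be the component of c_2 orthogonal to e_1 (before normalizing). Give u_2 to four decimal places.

u_2 = (3.6667, -2.6667, 2.6667, -3.0000)

c_1 = (1, -1, 1, 3); ‖c_1‖ = 3.4641, so e_1 = (0.2887, -0.2887, 0.2887, 0.8660).
e_1·c_2 = 0.2887·4 + (-0.2887)·(-3) + 0.2887·3 + 0.8660·(-2) = 1.1547.
u_2 = c_2 − 1.1547·e_1 = (3.6667, -2.6667, 2.6667, -3.0000).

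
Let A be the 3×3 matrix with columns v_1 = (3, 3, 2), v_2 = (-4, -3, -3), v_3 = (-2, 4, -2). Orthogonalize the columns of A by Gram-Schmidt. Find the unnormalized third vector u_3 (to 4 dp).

q_1 = v_1/‖v_1‖ = (3, 3, 2)/4.6904 = (0.6396, 0.6396, 0.4264).
r_{12} = q_1·v_2 = -5.7564.
u_2 = v_2 + 5.7564·q_1 = (-0.3182, 0.6818, -0.5455).
‖u_2‖ = 0.9293, so q_2 = (-0.3424, 0.7337, -0.5869).
r_{13} = q_1·v_3 = 0.4264; r_{23} = q_2·v_3 = 4.7933.
u_3 = v_3 − 0.4264·q_1 − 4.7933·q_2 = (-0.6316, 0.2105, 0.6316).

u_3 = (-0.6316, 0.2105, 0.6316)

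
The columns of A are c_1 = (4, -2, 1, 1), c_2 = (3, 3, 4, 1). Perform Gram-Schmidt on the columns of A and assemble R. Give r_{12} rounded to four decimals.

r_{12} = 2.3452

c_1 = (4, -2, 1, 1); ‖c_1‖ = 4.6904, so q_1 = (0.8528, -0.4264, 0.2132, 0.2132).
r_{12} = q_1·c_2 = 2.3452.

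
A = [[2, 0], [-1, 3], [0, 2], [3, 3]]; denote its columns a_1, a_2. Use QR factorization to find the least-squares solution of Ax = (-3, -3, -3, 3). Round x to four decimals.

a_1 = (2, -1, 0, 3); ‖a_1‖ = 3.7417, so e_1 = (0.5345, -0.2673, 0.0000, 0.8018).
e_1·a_2 = 0.5345·0 + (-0.2673)·3 + 0.0000·2 + 0.8018·3 = 1.6036.
u_2 = a_2 − 1.6036·e_1 = (-0.8571, 3.4286, 2.0000, 1.7143).
‖u_2‖ = 4.4078, so e_2 = (-0.1945, 0.7778, 0.4537, 0.3889).
Qᵀb = (1.6036, -1.9446).
Back-substitute: x_2 = -1.9446/4.4078 = -0.4412.
x_1 = (1.6036 − 1.6036·(-0.4412))/3.7417 = 0.6176.

x = (0.6176, -0.4412)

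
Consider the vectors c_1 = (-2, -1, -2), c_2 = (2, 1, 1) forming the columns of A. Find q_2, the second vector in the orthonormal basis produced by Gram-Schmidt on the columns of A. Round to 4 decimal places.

q_2 = (0.5963, 0.2981, -0.7454)

c_1 = (-2, -1, -2); ‖c_1‖ = 3.0000, so q_1 = (-0.6667, -0.3333, -0.6667).
q_1·c_2 = (-0.6667)·2 + (-0.3333)·1 + (-0.6667)·1 = -2.3333.
u_2 = c_2 + 2.3333·q_1 = (0.4444, 0.2222, -0.5556).
‖u_2‖ = 0.7454, so q_2 = (0.5963, 0.2981, -0.7454).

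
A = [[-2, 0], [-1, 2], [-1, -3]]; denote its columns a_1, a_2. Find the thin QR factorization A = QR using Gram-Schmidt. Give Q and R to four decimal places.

Q = [[-0.8165, 0.0930], [-0.4082, 0.6048], [-0.4082, -0.7909]], R = [[2.4495, 0.4082], [0.0000, 3.5824]]

q_1 = a_1/‖a_1‖ = (-2, -1, -1)/2.4495 = (-0.8165, -0.4082, -0.4082).
r_{12} = q_1·a_2 = 0.4082.
u_2 = a_2 − 0.4082·q_1 = (0.3333, 2.1667, -2.8333).
‖u_2‖ = 3.5824, so q_2 = (0.0930, 0.6048, -0.7909).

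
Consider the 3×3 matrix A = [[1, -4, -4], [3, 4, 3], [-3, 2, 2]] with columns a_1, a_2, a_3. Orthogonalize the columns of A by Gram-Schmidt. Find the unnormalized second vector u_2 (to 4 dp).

u_2 = (-4.1053, 3.6842, 2.3158)

e_1 = a_1/‖a_1‖ = (1, 3, -3)/4.3589 = (0.2294, 0.6882, -0.6882).
r_{12} = e_1·a_2 = 0.4588.
u_2 = a_2 − 0.4588·e_1 = (-4.1053, 3.6842, 2.3158).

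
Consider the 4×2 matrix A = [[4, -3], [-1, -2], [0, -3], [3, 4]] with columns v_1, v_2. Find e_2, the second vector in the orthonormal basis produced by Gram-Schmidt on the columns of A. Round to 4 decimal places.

e_2 = (-0.5377, -0.3126, -0.4877, 0.6127)

v_1 = (4, -1, 0, 3); ‖v_1‖ = 5.0990, so e_1 = (0.7845, -0.1961, 0.0000, 0.5883).
e_1·v_2 = 0.7845·(-3) + (-0.1961)·(-2) + 0.0000·(-3) + 0.5883·4 = 0.3922.
u_2 = v_2 − 0.3922·e_1 = (-3.3077, -1.9231, -3.0000, 3.7692).
‖u_2‖ = 6.1519, so e_2 = (-0.5377, -0.3126, -0.4877, 0.6127).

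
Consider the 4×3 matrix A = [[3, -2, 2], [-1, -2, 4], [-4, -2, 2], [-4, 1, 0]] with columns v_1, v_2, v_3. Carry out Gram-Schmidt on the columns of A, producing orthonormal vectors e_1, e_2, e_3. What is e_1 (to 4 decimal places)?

e_1 = (0.4629, -0.1543, -0.6172, -0.6172)

v_1 = (3, -1, -4, -4); ‖v_1‖ = 6.4807, so e_1 = (0.4629, -0.1543, -0.6172, -0.6172).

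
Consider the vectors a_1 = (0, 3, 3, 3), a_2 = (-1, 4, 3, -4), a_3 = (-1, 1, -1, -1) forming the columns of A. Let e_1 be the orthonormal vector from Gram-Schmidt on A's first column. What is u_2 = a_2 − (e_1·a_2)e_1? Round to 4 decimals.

a_1 = (0, 3, 3, 3); ‖a_1‖ = 5.1962, so e_1 = (0.0000, 0.5774, 0.5774, 0.5774).
e_1·a_2 = 0.0000·(-1) + 0.5774·4 + 0.5774·3 + 0.5774·(-4) = 1.7321.
u_2 = a_2 − 1.7321·e_1 = (-1.0000, 3.0000, 2.0000, -5.0000).

u_2 = (-1.0000, 3.0000, 2.0000, -5.0000)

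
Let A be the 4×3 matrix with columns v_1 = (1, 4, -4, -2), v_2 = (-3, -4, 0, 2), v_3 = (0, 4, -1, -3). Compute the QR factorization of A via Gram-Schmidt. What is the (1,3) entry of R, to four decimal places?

r_{13} = 4.2744

v_1 = (1, 4, -4, -2); ‖v_1‖ = 6.0828, so e_1 = (0.1644, 0.6576, -0.6576, -0.3288).
r_{13} = e_1·v_3 = 4.2744.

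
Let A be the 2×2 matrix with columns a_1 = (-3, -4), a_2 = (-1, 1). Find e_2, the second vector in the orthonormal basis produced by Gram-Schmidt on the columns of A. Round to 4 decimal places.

e_2 = (-0.8000, 0.6000)

a_1 = (-3, -4); ‖a_1‖ = 5.0000, so e_1 = (-0.6000, -0.8000).
e_1·a_2 = (-0.6000)·(-1) + (-0.8000)·1 = -0.2000.
u_2 = a_2 + 0.2000·e_1 = (-1.1200, 0.8400).
‖u_2‖ = 1.4000, so e_2 = (-0.8000, 0.6000).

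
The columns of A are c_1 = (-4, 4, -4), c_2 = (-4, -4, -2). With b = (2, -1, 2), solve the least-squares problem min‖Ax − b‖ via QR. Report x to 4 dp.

x = (-0.3942, -0.1346)

c_1 = (-4, 4, -4); ‖c_1‖ = 6.9282, so q_1 = (-0.5774, 0.5774, -0.5774).
q_1·c_2 = (-0.5774)·(-4) + 0.5774·(-4) + (-0.5774)·(-2) = 1.1547.
u_2 = c_2 − 1.1547·q_1 = (-3.3333, -4.6667, -1.3333).
‖u_2‖ = 5.8878, so q_2 = (-0.5661, -0.7926, -0.2265).
Qᵀb = (-2.8868, -0.7926).
Back-substitute: x_2 = -0.7926/5.8878 = -0.1346.
x_1 = (-2.8868 − 1.1547·(-0.1346))/6.9282 = -0.3942.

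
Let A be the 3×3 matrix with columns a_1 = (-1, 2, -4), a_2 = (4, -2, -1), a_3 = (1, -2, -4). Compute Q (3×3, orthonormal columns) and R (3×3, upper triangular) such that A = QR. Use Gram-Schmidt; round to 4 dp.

Q = [[-0.2182, 0.8468, -0.4851], [0.4364, -0.3599, -0.8246], [-0.8729, -0.3916, -0.2910]], R = [[4.5826, -0.8729, 2.4004], [0.0000, 4.4987, 3.1332], [0.0000, 0.0000, 2.3283]]

a_1 = (-1, 2, -4); ‖a_1‖ = 4.5826, so e_1 = (-0.2182, 0.4364, -0.8729).
e_1·a_2 = (-0.2182)·4 + 0.4364·(-2) + (-0.8729)·(-1) = -0.8729.
u_2 = a_2 + 0.8729·e_1 = (3.8095, -1.6190, -1.7619).
‖u_2‖ = 4.4987, so e_2 = (0.8468, -0.3599, -0.3916).
e_1·a_3 = (-0.2182)·1 + 0.4364·(-2) + (-0.8729)·(-4) = 2.4004; e_2·a_3 = 0.8468·1 + (-0.3599)·(-2) + (-0.3916)·(-4) = 3.1332.
u_3 = a_3 − 2.4004·e_1 − 3.1332·e_2 = (-1.1294, -1.9200, -0.6776).
‖u_3‖ = 2.3283, so e_3 = (-0.4851, -0.8246, -0.2910).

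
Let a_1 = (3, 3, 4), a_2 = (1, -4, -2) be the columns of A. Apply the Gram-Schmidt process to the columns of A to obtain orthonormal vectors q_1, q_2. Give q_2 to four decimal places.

q_1 = a_1/‖a_1‖ = (3, 3, 4)/5.8310 = (0.5145, 0.5145, 0.6860).
r_{12} = q_1·a_2 = -2.9155.
u_2 = a_2 + 2.9155·q_1 = (2.5000, -2.5000, 0.0000).
‖u_2‖ = 3.5355, so q_2 = (0.7071, -0.7071, 0.0000).

q_2 = (0.7071, -0.7071, 0.0000)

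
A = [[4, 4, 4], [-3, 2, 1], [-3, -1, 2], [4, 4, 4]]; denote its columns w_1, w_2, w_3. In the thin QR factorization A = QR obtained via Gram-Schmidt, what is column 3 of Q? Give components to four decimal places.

w_1 = (4, -3, -3, 4); ‖w_1‖ = 7.0711, so q_1 = (0.5657, -0.4243, -0.4243, 0.5657).
q_1·w_2 = 0.5657·4 + (-0.4243)·2 + (-0.4243)·(-1) + 0.5657·4 = 4.1012.
u_2 = w_2 − 4.1012·q_1 = (1.6800, 3.7400, 0.7400, 1.6800).
‖u_2‖ = 4.4922, so q_2 = (0.3740, 0.8326, 0.1647, 0.3740).
q_1·w_3 = 0.5657·4 + (-0.4243)·1 + (-0.4243)·2 + 0.5657·4 = 3.2527; q_2·w_3 = 0.3740·4 + 0.8326·1 + 0.1647·2 + 0.3740·4 = 4.1539.
u_3 = w_3 − 3.2527·q_1 − 4.1539·q_2 = (0.6065, -1.0783, 2.6957, 0.6065).
‖u_3‖ = 3.0275, so q_3 = (0.2003, -0.3562, 0.8904, 0.2003).

q_3 = (0.2003, -0.3562, 0.8904, 0.2003)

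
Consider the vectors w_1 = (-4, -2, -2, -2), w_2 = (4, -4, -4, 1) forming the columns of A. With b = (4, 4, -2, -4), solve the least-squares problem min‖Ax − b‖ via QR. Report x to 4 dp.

x = (-0.4240, 0.0643)

w_1 = (-4, -2, -2, -2); ‖w_1‖ = 5.2915, so q_1 = (-0.7559, -0.3780, -0.3780, -0.3780).
q_1·w_2 = (-0.7559)·4 + (-0.3780)·(-4) + (-0.3780)·(-4) + (-0.3780)·1 = -0.3780.
u_2 = w_2 + 0.3780·q_1 = (3.7143, -4.1429, -4.1429, 0.8571).
‖u_2‖ = 6.9898, so q_2 = (0.5314, -0.5927, -0.5927, 0.1226).
Qᵀb = (-2.2678, 0.4496).
Back-substitute: x_2 = 0.4496/6.9898 = 0.0643.
x_1 = (-2.2678 + 0.3780·0.0643)/5.2915 = -0.4240.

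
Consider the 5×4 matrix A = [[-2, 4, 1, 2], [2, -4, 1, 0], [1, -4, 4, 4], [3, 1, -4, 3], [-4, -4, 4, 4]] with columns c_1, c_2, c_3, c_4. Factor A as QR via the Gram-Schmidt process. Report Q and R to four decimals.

Q = [[-0.3430, 0.4890, 0.5170, 0.3618], [0.3430, -0.4890, 0.0527, -0.1618], [0.1715, -0.4926, 0.7016, 0.3224], [0.5145, 0.1350, -0.3611, 0.7648], [-0.6860, -0.5108, -0.3276, 0.3924]], R = [[5.8310, -0.1715, -4.1160, -1.2005], [0.0000, 8.0604, -4.5538, -2.6309], [0.0000, 0.0000, 3.5102, 1.4467], [0.0000, 0.0000, 0.0000, 5.8774]]

c_1 = (-2, 2, 1, 3, -4); ‖c_1‖ = 5.8310, so q_1 = (-0.3430, 0.3430, 0.1715, 0.5145, -0.6860).
q_1·c_2 = (-0.3430)·4 + 0.3430·(-4) + 0.1715·(-4) + 0.5145·1 + (-0.6860)·(-4) = -0.1715.
u_2 = c_2 + 0.1715·q_1 = (3.9412, -3.9412, -3.9706, 1.0882, -4.1176).
‖u_2‖ = 8.0604, so q_2 = (0.4890, -0.4890, -0.4926, 0.1350, -0.5108).
q_1·c_3 = (-0.3430)·1 + 0.3430·1 + 0.1715·4 + 0.5145·(-4) + (-0.6860)·4 = -4.1160; q_2·c_3 = 0.4890·1 + (-0.4890)·1 + (-0.4926)·4 + 0.1350·(-4) + (-0.5108)·4 = -4.5538.
u_3 = c_3 + 4.1160·q_1 + 4.5538·q_2 = (1.8148, 0.1852, 2.4627, -1.2675, -1.1498).
‖u_3‖ = 3.5102, so q_3 = (0.5170, 0.0527, 0.7016, -0.3611, -0.3276).
q_1·c_4 = (-0.3430)·2 + 0.3430·0 + 0.1715·4 + 0.5145·3 + (-0.6860)·4 = -1.2005; q_2·c_4 = 0.4890·2 + (-0.4890)·0 + (-0.4926)·4 + 0.1350·3 + (-0.5108)·4 = -2.6309; q_3·c_4 = 0.5170·2 + 0.0527·0 + 0.7016·4 + (-0.3611)·3 + (-0.3276)·4 = 1.4467.
u_4 = c_4 + 1.2005·q_1 + 2.6309·q_2 − 1.4467·q_3 = (2.1266, -0.9509, 1.8949, 4.4953, 2.3064).
‖u_4‖ = 5.8774, so q_4 = (0.3618, -0.1618, 0.3224, 0.7648, 0.3924).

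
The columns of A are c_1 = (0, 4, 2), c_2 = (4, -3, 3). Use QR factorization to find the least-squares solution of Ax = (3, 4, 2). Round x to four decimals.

e_1 = c_1/‖c_1‖ = (0, 4, 2)/4.4721 = (0.0000, 0.8944, 0.4472).
r_{12} = e_1·c_2 = -1.3416.
u_2 = c_2 + 1.3416·e_1 = (4.0000, -1.8000, 3.6000).
‖u_2‖ = 5.6745, so e_2 = (0.7049, -0.3172, 0.6344).
Qᵀb = (4.4721, 2.1147).
Back-substitute: x_2 = 2.1147/5.6745 = 0.3727.
x_1 = (4.4721 + 1.3416·0.3727)/4.4721 = 1.1118.

x = (1.1118, 0.3727)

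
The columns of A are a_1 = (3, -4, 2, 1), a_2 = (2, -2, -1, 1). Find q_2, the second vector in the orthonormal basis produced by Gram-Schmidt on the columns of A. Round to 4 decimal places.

a_1 = (3, -4, 2, 1); ‖a_1‖ = 5.4772, so q_1 = (0.5477, -0.7303, 0.3651, 0.1826).
q_1·a_2 = 0.5477·2 + (-0.7303)·(-2) + 0.3651·(-1) + 0.1826·1 = 2.3735.
u_2 = a_2 − 2.3735·q_1 = (0.7000, -0.2667, -1.8667, 0.5667).
‖u_2‖ = 2.0897, so q_2 = (0.3350, -0.1276, -0.8933, 0.2712).

q_2 = (0.3350, -0.1276, -0.8933, 0.2712)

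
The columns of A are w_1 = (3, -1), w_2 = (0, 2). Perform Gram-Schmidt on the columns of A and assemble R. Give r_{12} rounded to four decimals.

r_{12} = -0.6325

w_1 = (3, -1); ‖w_1‖ = 3.1623, so q_1 = (0.9487, -0.3162).
r_{12} = q_1·w_2 = -0.6325.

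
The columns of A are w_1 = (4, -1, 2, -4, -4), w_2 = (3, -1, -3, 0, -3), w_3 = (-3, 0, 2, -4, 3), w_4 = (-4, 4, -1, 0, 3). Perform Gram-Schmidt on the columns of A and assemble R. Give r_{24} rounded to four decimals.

r_{24} = -2.1315

w_1 = (4, -1, 2, -4, -4); ‖w_1‖ = 7.2801, so q_1 = (0.5494, -0.1374, 0.2747, -0.5494, -0.5494).
q_1·w_2 = 0.5494·3 + (-0.1374)·(-1) + 0.2747·(-3) + (-0.5494)·0 + (-0.5494)·(-3) = 2.6099.
u_2 = w_2 − 2.6099·q_1 = (1.5660, -0.6415, -3.7170, 1.4340, -1.5660).
‖u_2‖ = 4.6031, so q_2 = (0.3402, -0.1394, -0.8075, 0.3115, -0.3402).
r_{24} = q_2·w_4 = -2.1315.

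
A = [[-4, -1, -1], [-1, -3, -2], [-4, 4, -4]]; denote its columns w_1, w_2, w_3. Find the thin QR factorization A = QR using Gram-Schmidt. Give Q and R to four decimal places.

Q = [[-0.6963, -0.4309, 0.5740], [-0.1741, -0.6745, -0.7175], [-0.6963, 0.5995, -0.3946]], R = [[5.7446, -1.5667, 3.8297], [0.0000, 4.8524, -0.6183], [0.0000, 0.0000, 2.4395]]

q_1 = w_1/‖w_1‖ = (-4, -1, -4)/5.7446 = (-0.6963, -0.1741, -0.6963).
r_{12} = q_1·w_2 = -1.5667.
u_2 = w_2 + 1.5667·q_1 = (-2.0909, -3.2727, 2.9091).
‖u_2‖ = 4.8524, so q_2 = (-0.4309, -0.6745, 0.5995).
r_{13} = q_1·w_3 = 3.8297; r_{23} = q_2·w_3 = -0.6183.
u_3 = w_3 − 3.8297·q_1 + 0.6183·q_2 = (1.4003, -1.7503, -0.9627).
‖u_3‖ = 2.4395, so q_3 = (0.5740, -0.7175, -0.3946).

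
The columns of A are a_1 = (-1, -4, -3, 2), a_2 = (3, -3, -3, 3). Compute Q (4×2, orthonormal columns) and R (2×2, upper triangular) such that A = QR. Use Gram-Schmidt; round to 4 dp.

Q = [[-0.1826, 0.9271], [-0.7303, 0.0488], [-0.5477, -0.1464], [0.3651, 0.3416]], R = [[5.4772, 4.3818], [0.0000, 4.0988]]

a_1 = (-1, -4, -3, 2); ‖a_1‖ = 5.4772, so e_1 = (-0.1826, -0.7303, -0.5477, 0.3651).
e_1·a_2 = (-0.1826)·3 + (-0.7303)·(-3) + (-0.5477)·(-3) + 0.3651·3 = 4.3818.
u_2 = a_2 − 4.3818·e_1 = (3.8000, 0.2000, -0.6000, 1.4000).
‖u_2‖ = 4.0988, so e_2 = (0.9271, 0.0488, -0.1464, 0.3416).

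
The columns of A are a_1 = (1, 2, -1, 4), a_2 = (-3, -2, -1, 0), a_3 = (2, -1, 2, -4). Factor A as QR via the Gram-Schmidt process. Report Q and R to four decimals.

Q = [[0.2132, -0.7756, 0.5119], [0.4264, -0.4137, -0.8044], [-0.2132, -0.3620, 0.0731], [0.8528, 0.3103, 0.2925]], R = [[4.6904, -1.2792, -3.8376], [0.0000, 3.5162, -3.1025], [0.0000, 0.0000, 0.8044]]

q_1 = a_1/‖a_1‖ = (1, 2, -1, 4)/4.6904 = (0.2132, 0.4264, -0.2132, 0.8528).
r_{12} = q_1·a_2 = -1.2792.
u_2 = a_2 + 1.2792·q_1 = (-2.7273, -1.4545, -1.2727, 1.0909).
‖u_2‖ = 3.5162, so q_2 = (-0.7756, -0.4137, -0.3620, 0.3103).
r_{13} = q_1·a_3 = -3.8376; r_{23} = q_2·a_3 = -3.1025.
u_3 = a_3 + 3.8376·q_1 + 3.1025·q_2 = (0.4118, -0.6471, 0.0588, 0.2353).
‖u_3‖ = 0.8044, so q_3 = (0.5119, -0.8044, 0.0731, 0.2925).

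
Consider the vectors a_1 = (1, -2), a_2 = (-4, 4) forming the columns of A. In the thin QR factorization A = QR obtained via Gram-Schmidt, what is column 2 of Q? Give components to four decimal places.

q_1 = a_1/‖a_1‖ = (1, -2)/2.2361 = (0.4472, -0.8944).
r_{12} = q_1·a_2 = -5.3666.
u_2 = a_2 + 5.3666·q_1 = (-1.6000, -0.8000).
‖u_2‖ = 1.7889, so q_2 = (-0.8944, -0.4472).

q_2 = (-0.8944, -0.4472)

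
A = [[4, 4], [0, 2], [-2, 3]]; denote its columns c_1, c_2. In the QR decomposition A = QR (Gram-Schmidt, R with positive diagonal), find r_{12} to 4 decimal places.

c_1 = (4, 0, -2); ‖c_1‖ = 4.4721, so e_1 = (0.8944, 0.0000, -0.4472).
r_{12} = e_1·c_2 = 2.2361.

r_{12} = 2.2361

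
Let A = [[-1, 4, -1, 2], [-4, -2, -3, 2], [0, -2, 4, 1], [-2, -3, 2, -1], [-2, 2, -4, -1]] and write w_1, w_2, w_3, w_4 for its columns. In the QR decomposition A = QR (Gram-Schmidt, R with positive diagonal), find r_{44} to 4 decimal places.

r_{44} = 2.7530

w_1 = (-1, -4, 0, -2, -2); ‖w_1‖ = 5.0000, so e_1 = (-0.2000, -0.8000, 0.0000, -0.4000, -0.4000).
e_1·w_2 = (-0.2000)·4 + (-0.8000)·(-2) + 0.0000·(-2) + (-0.4000)·(-3) + (-0.4000)·2 = 1.2000.
u_2 = w_2 − 1.2000·e_1 = (4.2400, -1.0400, -2.0000, -2.5200, 2.4800).
‖u_2‖ = 5.9632, so e_2 = (0.7110, -0.1744, -0.3354, -0.4226, 0.4159).
e_1·w_3 = (-0.2000)·(-1) + (-0.8000)·(-3) + 0.0000·4 + (-0.4000)·2 + (-0.4000)·(-4) = 3.4000; e_2·w_3 = 0.7110·(-1) + (-0.1744)·(-3) + (-0.3354)·4 + (-0.4226)·2 + 0.4159·(-4) = -4.0381.
u_3 = w_3 − 3.4000·e_1 + 4.0381·e_2 = (2.5512, -0.9843, 2.6457, 1.6535, -0.9606).
‖u_3‖ = 4.2584, so e_3 = (0.5991, -0.2311, 0.6213, 0.3883, -0.2256).
e_1·w_4 = (-0.2000)·2 + (-0.8000)·2 + 0.0000·1 + (-0.4000)·(-1) + (-0.4000)·(-1) = -1.2000; e_2·w_4 = 0.7110·2 + (-0.1744)·2 + (-0.3354)·1 + (-0.4226)·(-1) + 0.4159·(-1) = 0.7446; e_3·w_4 = 0.5991·2 + (-0.2311)·2 + 0.6213·1 + 0.3883·(-1) + (-0.2256)·(-1) = 1.1945.
u_4 = w_4 + 1.2000·e_1 − 0.7446·e_2 − 1.1945·e_3 = (0.5150, 1.4459, 0.5076, -1.6292, -1.5202).
r_{44} = ‖u_4‖ = 2.7530.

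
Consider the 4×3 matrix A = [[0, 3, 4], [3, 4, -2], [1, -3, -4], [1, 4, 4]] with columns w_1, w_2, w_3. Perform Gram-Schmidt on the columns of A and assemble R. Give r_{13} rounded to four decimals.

r_{13} = -1.8091

e_1 = w_1/‖w_1‖ = (0, 3, 1, 1)/3.3166 = (0.0000, 0.9045, 0.3015, 0.3015).
r_{13} = e_1·w_3 = -1.8091.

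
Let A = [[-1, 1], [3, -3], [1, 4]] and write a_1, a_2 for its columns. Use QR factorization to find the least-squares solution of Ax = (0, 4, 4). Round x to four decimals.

x = (1.7600, 0.5600)

q_1 = a_1/‖a_1‖ = (-1, 3, 1)/3.3166 = (-0.3015, 0.9045, 0.3015).
r_{12} = q_1·a_2 = -1.8091.
u_2 = a_2 + 1.8091·q_1 = (0.4545, -1.3636, 4.5455).
‖u_2‖ = 4.7673, so q_2 = (0.0953, -0.2860, 0.9535).
Qᵀb = (4.8242, 2.6697).
Back-substitute: x_2 = 2.6697/4.7673 = 0.5600.
x_1 = (4.8242 + 1.8091·0.5600)/3.3166 = 1.7600.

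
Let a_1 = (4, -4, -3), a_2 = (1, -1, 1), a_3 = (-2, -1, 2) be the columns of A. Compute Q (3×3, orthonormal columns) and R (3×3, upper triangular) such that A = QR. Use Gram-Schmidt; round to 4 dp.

q_1 = a_1/‖a_1‖ = (4, -4, -3)/6.4031 = (0.6247, -0.6247, -0.4685).
r_{12} = q_1·a_2 = 0.7809.
u_2 = a_2 − 0.7809·q_1 = (0.5122, -0.5122, 1.3659).
‖u_2‖ = 1.5460, so q_2 = (0.3313, -0.3313, 0.8835).
r_{13} = q_1·a_3 = -1.5617; r_{23} = q_2·a_3 = 1.4356.
u_3 = a_3 + 1.5617·q_1 − 1.4356·q_2 = (-1.5000, -1.5000, 0.0000).
‖u_3‖ = 2.1213, so q_3 = (-0.7071, -0.7071, 0.0000).

Q = [[0.6247, 0.3313, -0.7071], [-0.6247, -0.3313, -0.7071], [-0.4685, 0.8835, 0.0000]], R = [[6.4031, 0.7809, -1.5617], [0.0000, 1.5460, 1.4356], [0.0000, 0.0000, 2.1213]]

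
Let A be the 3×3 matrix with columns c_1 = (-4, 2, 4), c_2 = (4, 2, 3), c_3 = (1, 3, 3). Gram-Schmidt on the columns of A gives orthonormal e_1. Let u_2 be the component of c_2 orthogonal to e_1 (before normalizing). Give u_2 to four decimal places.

c_1 = (-4, 2, 4); ‖c_1‖ = 6.0000, so e_1 = (-0.6667, 0.3333, 0.6667).
e_1·c_2 = (-0.6667)·4 + 0.3333·2 + 0.6667·3 = 0.0000.
u_2 = c_2 + 0.0000·e_1 = (4.0000, 2.0000, 3.0000).

u_2 = (4.0000, 2.0000, 3.0000)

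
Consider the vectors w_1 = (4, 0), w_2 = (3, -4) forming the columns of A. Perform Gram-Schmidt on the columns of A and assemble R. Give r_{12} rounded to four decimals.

e_1 = w_1/‖w_1‖ = (4, 0)/4.0000 = (1.0000, 0.0000).
r_{12} = e_1·w_2 = 3.0000.

r_{12} = 3.0000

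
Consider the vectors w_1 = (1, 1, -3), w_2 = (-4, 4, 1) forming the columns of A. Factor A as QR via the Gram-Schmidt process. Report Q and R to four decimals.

q_1 = w_1/‖w_1‖ = (1, 1, -3)/3.3166 = (0.3015, 0.3015, -0.9045).
r_{12} = q_1·w_2 = -0.9045.
u_2 = w_2 + 0.9045·q_1 = (-3.7273, 4.2727, 0.1818).
‖u_2‖ = 5.6729, so q_2 = (-0.6570, 0.7532, 0.0321).

Q = [[0.3015, -0.6570], [0.3015, 0.7532], [-0.9045, 0.0321]], R = [[3.3166, -0.9045], [0.0000, 5.6729]]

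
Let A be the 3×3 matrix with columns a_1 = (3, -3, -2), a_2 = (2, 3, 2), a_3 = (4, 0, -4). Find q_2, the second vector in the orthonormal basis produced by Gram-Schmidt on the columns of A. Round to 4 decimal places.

a_1 = (3, -3, -2); ‖a_1‖ = 4.6904, so q_1 = (0.6396, -0.6396, -0.4264).
q_1·a_2 = 0.6396·2 + (-0.6396)·3 + (-0.4264)·2 = -1.4924.
u_2 = a_2 + 1.4924·q_1 = (2.9545, 2.0455, 1.3636).
‖u_2‖ = 3.8435, so q_2 = (0.7687, 0.5322, 0.3548).

q_2 = (0.7687, 0.5322, 0.3548)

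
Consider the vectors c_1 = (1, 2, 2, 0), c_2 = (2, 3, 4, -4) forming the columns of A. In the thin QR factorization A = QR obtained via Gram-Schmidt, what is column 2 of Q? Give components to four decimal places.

e_1 = c_1/‖c_1‖ = (1, 2, 2, 0)/3.0000 = (0.3333, 0.6667, 0.6667, 0.0000).
r_{12} = e_1·c_2 = 5.3333.
u_2 = c_2 − 5.3333·e_1 = (0.2222, -0.5556, 0.4444, -4.0000).
‖u_2‖ = 4.0689, so e_2 = (0.0546, -0.1365, 0.1092, -0.9831).

e_2 = (0.0546, -0.1365, 0.1092, -0.9831)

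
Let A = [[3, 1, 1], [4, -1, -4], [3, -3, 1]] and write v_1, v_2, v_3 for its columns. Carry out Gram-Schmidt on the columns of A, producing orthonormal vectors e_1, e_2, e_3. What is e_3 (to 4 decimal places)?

v_1 = (3, 4, 3); ‖v_1‖ = 5.8310, so e_1 = (0.5145, 0.6860, 0.5145).
e_1·v_2 = 0.5145·1 + 0.6860·(-1) + 0.5145·(-3) = -1.7150.
u_2 = v_2 + 1.7150·e_1 = (1.8824, 0.1765, -2.1176).
‖u_2‖ = 2.8388, so e_2 = (0.6631, 0.0622, -0.7460).
e_1·v_3 = 0.5145·1 + 0.6860·(-4) + 0.5145·1 = -1.7150; e_2·v_3 = 0.6631·1 + 0.0622·(-4) + (-0.7460)·1 = -0.3315.
u_3 = v_3 + 1.7150·e_1 + 0.3315·e_2 = (2.1022, -2.8029, 1.6350).
‖u_3‖ = 3.8664, so e_3 = (0.5437, -0.7249, 0.4229).

e_3 = (0.5437, -0.7249, 0.4229)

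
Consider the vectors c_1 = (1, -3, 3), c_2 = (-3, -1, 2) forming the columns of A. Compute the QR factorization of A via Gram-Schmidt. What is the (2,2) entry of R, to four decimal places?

r_{22} = 3.4793

c_1 = (1, -3, 3); ‖c_1‖ = 4.3589, so q_1 = (0.2294, -0.6882, 0.6882).
q_1·c_2 = 0.2294·(-3) + (-0.6882)·(-1) + 0.6882·2 = 1.3765.
u_2 = c_2 − 1.3765·q_1 = (-3.3158, -0.0526, 1.0526).
r_{22} = ‖u_2‖ = 3.4793.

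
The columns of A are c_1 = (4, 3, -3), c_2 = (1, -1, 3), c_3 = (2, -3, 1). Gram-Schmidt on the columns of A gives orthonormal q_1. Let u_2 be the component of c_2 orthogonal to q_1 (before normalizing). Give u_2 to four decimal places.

q_1 = c_1/‖c_1‖ = (4, 3, -3)/5.8310 = (0.6860, 0.5145, -0.5145).
r_{12} = q_1·c_2 = -1.3720.
u_2 = c_2 + 1.3720·q_1 = (1.9412, -0.2941, 2.2941).

u_2 = (1.9412, -0.2941, 2.2941)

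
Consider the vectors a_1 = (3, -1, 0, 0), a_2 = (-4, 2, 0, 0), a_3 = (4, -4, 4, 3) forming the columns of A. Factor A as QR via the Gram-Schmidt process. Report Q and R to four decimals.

Q = [[0.9487, 0.3162, 0.0000], [-0.3162, 0.9487, 0.0000], [0.0000, 0.0000, 0.8000], [0.0000, 0.0000, 0.6000]], R = [[3.1623, -4.4272, 5.0596], [0.0000, 0.6325, -2.5298], [0.0000, 0.0000, 5.0000]]

q_1 = a_1/‖a_1‖ = (3, -1, 0, 0)/3.1623 = (0.9487, -0.3162, 0.0000, 0.0000).
r_{12} = q_1·a_2 = -4.4272.
u_2 = a_2 + 4.4272·q_1 = (0.2000, 0.6000, 0.0000, 0.0000).
‖u_2‖ = 0.6325, so q_2 = (0.3162, 0.9487, 0.0000, 0.0000).
r_{13} = q_1·a_3 = 5.0596; r_{23} = q_2·a_3 = -2.5298.
u_3 = a_3 − 5.0596·q_1 + 2.5298·q_2 = (0.0000, 0.0000, 4.0000, 3.0000).
‖u_3‖ = 5.0000, so q_3 = (0.0000, 0.0000, 0.8000, 0.6000).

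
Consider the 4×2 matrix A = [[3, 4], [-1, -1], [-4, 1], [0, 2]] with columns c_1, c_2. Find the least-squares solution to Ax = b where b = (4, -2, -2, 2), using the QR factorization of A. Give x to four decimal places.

x = (0.6191, 0.6558)

c_1 = (3, -1, -4, 0); ‖c_1‖ = 5.0990, so q_1 = (0.5883, -0.1961, -0.7845, 0.0000).
q_1·c_2 = 0.5883·4 + (-0.1961)·(-1) + (-0.7845)·1 + 0.0000·2 = 1.7650.
u_2 = c_2 − 1.7650·q_1 = (2.9615, -0.6538, 2.3846, 2.0000).
‖u_2‖ = 4.3456, so q_2 = (0.6815, -0.1505, 0.5487, 0.4602).
Qᵀb = (4.3146, 2.8499).
Back-substitute: x_2 = 2.8499/4.3456 = 0.6558.
x_1 = (4.3146 − 1.7650·0.6558)/5.0990 = 0.6191.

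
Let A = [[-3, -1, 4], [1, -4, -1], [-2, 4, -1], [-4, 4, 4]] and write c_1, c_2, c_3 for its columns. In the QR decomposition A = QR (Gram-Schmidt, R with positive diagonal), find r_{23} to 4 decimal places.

r_{23} = -1.9784

e_1 = c_1/‖c_1‖ = (-3, 1, -2, -4)/5.4772 = (-0.5477, 0.1826, -0.3651, -0.7303).
r_{12} = e_1·c_2 = -4.5644.
u_2 = c_2 + 4.5644·e_1 = (-3.5000, -3.1667, 2.3333, 0.6667).
‖u_2‖ = 5.3072, so e_2 = (-0.6595, -0.5967, 0.4397, 0.1256).
r_{23} = e_2·c_3 = -1.9784.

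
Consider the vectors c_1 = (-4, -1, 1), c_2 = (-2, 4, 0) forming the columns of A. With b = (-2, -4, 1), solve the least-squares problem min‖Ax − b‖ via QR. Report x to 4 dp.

x = (0.8953, -0.7791)

q_1 = c_1/‖c_1‖ = (-4, -1, 1)/4.2426 = (-0.9428, -0.2357, 0.2357).
r_{12} = q_1·c_2 = 0.9428.
u_2 = c_2 − 0.9428·q_1 = (-1.1111, 4.2222, -0.2222).
‖u_2‖ = 4.3716, so q_2 = (-0.2542, 0.9658, -0.0508).
Qᵀb = (3.0641, -3.4058).
Back-substitute: x_2 = -3.4058/4.3716 = -0.7791.
x_1 = (3.0641 − 0.9428·(-0.7791))/4.2426 = 0.8953.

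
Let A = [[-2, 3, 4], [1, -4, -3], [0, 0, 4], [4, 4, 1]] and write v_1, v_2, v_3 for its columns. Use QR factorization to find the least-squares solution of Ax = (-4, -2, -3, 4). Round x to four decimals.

x = (0.5114, 0.8304, -0.8969)

q_1 = v_1/‖v_1‖ = (-2, 1, 0, 4)/4.5826 = (-0.4364, 0.2182, 0.0000, 0.8729).
r_{12} = q_1·v_2 = 1.3093.
u_2 = v_2 − 1.3093·q_1 = (3.5714, -4.2857, 0.0000, 2.8571).
‖u_2‖ = 6.2678, so q_2 = (0.5698, -0.6838, 0.0000, 0.4558).
r_{13} = q_1·v_3 = -1.5275; r_{23} = q_2·v_3 = 4.7863.
u_3 = v_3 + 1.5275·q_1 − 4.7863·q_2 = (0.6061, 0.6061, 4.0000, 0.1515).
‖u_3‖ = 4.0936, so q_3 = (0.1481, 0.1481, 0.9771, 0.0370).
Qᵀb = (4.8008, 0.9117, -3.6717).
Back-substitute: x_3 = -3.6717/4.0936 = -0.8969.
x_2 = (0.9117 − 4.7863·(-0.8969))/6.2678 = 0.8304.
x_1 = (4.8008 − 1.3093·0.8304 + 1.5275·(-0.8969))/4.5826 = 0.5114.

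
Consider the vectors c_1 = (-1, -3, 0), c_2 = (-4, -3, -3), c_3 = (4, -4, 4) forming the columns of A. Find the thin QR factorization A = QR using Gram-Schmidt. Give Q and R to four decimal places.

e_1 = c_1/‖c_1‖ = (-1, -3, 0)/3.1623 = (-0.3162, -0.9487, 0.0000).
r_{12} = e_1·c_2 = 4.1110.
u_2 = c_2 − 4.1110·e_1 = (-2.7000, 0.9000, -3.0000).
‖u_2‖ = 4.1352, so e_2 = (-0.6529, 0.2176, -0.7255).
r_{13} = e_1·c_3 = 2.5298; r_{23} = e_2·c_3 = -6.3842.
u_3 = c_3 − 2.5298·e_1 + 6.3842·e_2 = (0.6316, -0.2105, -0.6316).
‖u_3‖ = 0.9177, so e_3 = (0.6882, -0.2294, -0.6882).

Q = [[-0.3162, -0.6529, 0.6882], [-0.9487, 0.2176, -0.2294], [0.0000, -0.7255, -0.6882]], R = [[3.1623, 4.1110, 2.5298], [0.0000, 4.1352, -6.3842], [0.0000, 0.0000, 0.9177]]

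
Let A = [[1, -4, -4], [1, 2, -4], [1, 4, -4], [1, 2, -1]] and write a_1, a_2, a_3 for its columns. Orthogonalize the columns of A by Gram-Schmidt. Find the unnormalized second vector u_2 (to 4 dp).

u_2 = (-5.0000, 1.0000, 3.0000, 1.0000)

e_1 = a_1/‖a_1‖ = (1, 1, 1, 1)/2.0000 = (0.5000, 0.5000, 0.5000, 0.5000).
r_{12} = e_1·a_2 = 2.0000.
u_2 = a_2 − 2.0000·e_1 = (-5.0000, 1.0000, 3.0000, 1.0000).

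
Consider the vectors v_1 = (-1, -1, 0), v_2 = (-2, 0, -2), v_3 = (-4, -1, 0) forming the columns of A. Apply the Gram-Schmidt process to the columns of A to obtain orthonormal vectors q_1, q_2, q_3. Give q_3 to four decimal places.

v_1 = (-1, -1, 0); ‖v_1‖ = 1.4142, so q_1 = (-0.7071, -0.7071, 0.0000).
q_1·v_2 = (-0.7071)·(-2) + (-0.7071)·0 + 0.0000·(-2) = 1.4142.
u_2 = v_2 − 1.4142·q_1 = (-1.0000, 1.0000, -2.0000).
‖u_2‖ = 2.4495, so q_2 = (-0.4082, 0.4082, -0.8165).
q_1·v_3 = (-0.7071)·(-4) + (-0.7071)·(-1) + 0.0000·0 = 3.5355; q_2·v_3 = (-0.4082)·(-4) + 0.4082·(-1) + (-0.8165)·0 = 1.2247.
u_3 = v_3 − 3.5355·q_1 − 1.2247·q_2 = (-1.0000, 1.0000, 1.0000).
‖u_3‖ = 1.7321, so q_3 = (-0.5774, 0.5774, 0.5774).

q_3 = (-0.5774, 0.5774, 0.5774)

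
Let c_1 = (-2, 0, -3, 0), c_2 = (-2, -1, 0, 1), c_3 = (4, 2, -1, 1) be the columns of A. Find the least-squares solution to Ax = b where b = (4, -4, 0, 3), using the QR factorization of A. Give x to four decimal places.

e_1 = c_1/‖c_1‖ = (-2, 0, -3, 0)/3.6056 = (-0.5547, 0.0000, -0.8321, 0.0000).
r_{12} = e_1·c_2 = 1.1094.
u_2 = c_2 − 1.1094·e_1 = (-1.3846, -1.0000, 0.9231, 1.0000).
‖u_2‖ = 2.1839, so e_2 = (-0.6340, -0.4579, 0.4227, 0.4579).
r_{13} = e_1·c_3 = -1.3868; r_{23} = e_2·c_3 = -3.4167.
u_3 = c_3 + 1.3868·e_1 + 3.4167·e_2 = (1.0645, 0.4355, -0.7097, 2.5645).
‖u_3‖ = 2.8988, so e_3 = (0.3672, 0.1502, -0.2448, 0.8847).
Qᵀb = (-2.2188, 0.6692, 3.5220).
Back-substitute: x_3 = 3.5220/2.8988 = 1.2150.
x_2 = (0.6692 + 3.4167·1.2150)/2.1839 = 2.2073.
x_1 = (-2.2188 − 1.1094·2.2073 + 1.3868·1.2150)/3.6056 = -0.8273.

x = (-0.8273, 2.2073, 1.2150)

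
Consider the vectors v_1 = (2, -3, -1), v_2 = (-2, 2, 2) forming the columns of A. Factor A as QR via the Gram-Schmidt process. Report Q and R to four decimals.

v_1 = (2, -3, -1); ‖v_1‖ = 3.7417, so e_1 = (0.5345, -0.8018, -0.2673).
e_1·v_2 = 0.5345·(-2) + (-0.8018)·2 + (-0.2673)·2 = -3.2071.
u_2 = v_2 + 3.2071·e_1 = (-0.2857, -0.5714, 1.1429).
‖u_2‖ = 1.3093, so e_2 = (-0.2182, -0.4364, 0.8729).

Q = [[0.5345, -0.2182], [-0.8018, -0.4364], [-0.2673, 0.8729]], R = [[3.7417, -3.2071], [0.0000, 1.3093]]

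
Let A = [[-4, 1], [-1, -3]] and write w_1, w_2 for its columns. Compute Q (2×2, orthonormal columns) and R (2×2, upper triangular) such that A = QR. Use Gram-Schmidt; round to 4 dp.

w_1 = (-4, -1); ‖w_1‖ = 4.1231, so e_1 = (-0.9701, -0.2425).
e_1·w_2 = (-0.9701)·1 + (-0.2425)·(-3) = -0.2425.
u_2 = w_2 + 0.2425·e_1 = (0.7647, -3.0588).
‖u_2‖ = 3.1530, so e_2 = (0.2425, -0.9701).

Q = [[-0.9701, 0.2425], [-0.2425, -0.9701]], R = [[4.1231, -0.2425], [0.0000, 3.1530]]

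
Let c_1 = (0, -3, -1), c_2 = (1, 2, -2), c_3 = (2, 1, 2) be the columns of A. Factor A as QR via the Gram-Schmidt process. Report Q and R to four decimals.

q_1 = c_1/‖c_1‖ = (0, -3, -1)/3.1623 = (0.0000, -0.9487, -0.3162).
r_{12} = q_1·c_2 = -1.2649.
u_2 = c_2 + 1.2649·q_1 = (1.0000, 0.8000, -2.4000).
‖u_2‖ = 2.7203, so q_2 = (0.3676, 0.2941, -0.8823).
r_{13} = q_1·c_3 = -1.5811; r_{23} = q_2·c_3 = -0.7352.
u_3 = c_3 + 1.5811·q_1 + 0.7352·q_2 = (2.2703, -0.2838, 0.8514).
‖u_3‖ = 2.4412, so q_3 = (0.9300, -0.1162, 0.3487).

Q = [[0.0000, 0.3676, 0.9300], [-0.9487, 0.2941, -0.1162], [-0.3162, -0.8823, 0.3487]], R = [[3.1623, -1.2649, -1.5811], [0.0000, 2.7203, -0.7352], [0.0000, 0.0000, 2.4412]]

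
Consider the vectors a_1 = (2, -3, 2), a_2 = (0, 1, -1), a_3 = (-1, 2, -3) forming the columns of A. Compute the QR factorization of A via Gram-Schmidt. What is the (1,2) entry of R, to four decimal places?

a_1 = (2, -3, 2); ‖a_1‖ = 4.1231, so q_1 = (0.4851, -0.7276, 0.4851).
r_{12} = q_1·a_2 = -1.2127.

r_{12} = -1.2127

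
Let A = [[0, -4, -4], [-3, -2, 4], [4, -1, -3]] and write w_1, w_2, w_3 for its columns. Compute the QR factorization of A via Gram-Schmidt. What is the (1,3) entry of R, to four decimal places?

q_1 = w_1/‖w_1‖ = (0, -3, 4)/5.0000 = (0.0000, -0.6000, 0.8000).
r_{13} = q_1·w_3 = -4.8000.

r_{13} = -4.8000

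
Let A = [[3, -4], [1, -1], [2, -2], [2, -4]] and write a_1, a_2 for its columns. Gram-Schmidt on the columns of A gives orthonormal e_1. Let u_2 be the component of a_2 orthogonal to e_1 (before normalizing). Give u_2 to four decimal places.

u_2 = (0.1667, 0.3889, 0.7778, -1.2222)

a_1 = (3, 1, 2, 2); ‖a_1‖ = 4.2426, so e_1 = (0.7071, 0.2357, 0.4714, 0.4714).
e_1·a_2 = 0.7071·(-4) + 0.2357·(-1) + 0.4714·(-2) + 0.4714·(-4) = -5.8926.
u_2 = a_2 + 5.8926·e_1 = (0.1667, 0.3889, 0.7778, -1.2222).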